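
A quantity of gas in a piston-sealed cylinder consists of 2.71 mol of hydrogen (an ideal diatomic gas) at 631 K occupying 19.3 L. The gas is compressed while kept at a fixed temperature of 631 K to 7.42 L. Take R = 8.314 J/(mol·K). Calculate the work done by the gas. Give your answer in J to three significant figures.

Isothermal: W = nRT ln(V₂/V₁).
W = (2.71)(8.314)(631) × ln(7.42/19.3)
  = 14217 × -0.9559
W_by_gas = -13590 J.

W ≈ -13600 J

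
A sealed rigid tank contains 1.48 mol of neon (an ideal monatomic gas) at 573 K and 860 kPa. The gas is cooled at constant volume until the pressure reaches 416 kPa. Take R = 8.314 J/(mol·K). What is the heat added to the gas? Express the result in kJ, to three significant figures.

Q ≈ -5.46 kJ

Constant volume ⇒ W = 0, so Q = ΔU = nCᵥΔT with Cᵥ = 3R/2 = 12.47 J/(mol·K).
At constant V, T₂/T₁ = P₂/P₁ ⇒ ΔT = T₁(P₂/P₁ − 1) = 573·(416/860 − 1) = -295.8 K.
ΔU = (1.48)(12.47)(-295.8) = -5460 J.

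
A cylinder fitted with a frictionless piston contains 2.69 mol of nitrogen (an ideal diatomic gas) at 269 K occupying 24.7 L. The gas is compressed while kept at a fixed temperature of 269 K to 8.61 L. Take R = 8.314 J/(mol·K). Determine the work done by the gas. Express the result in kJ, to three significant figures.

Isothermal: W = nRT ln(V₂/V₁).
W = (2.69)(8.314)(269) × ln(8.61/24.7)
  = 6016 × -1.054
W_by_gas = -6340 J.

W ≈ -6.34 kJ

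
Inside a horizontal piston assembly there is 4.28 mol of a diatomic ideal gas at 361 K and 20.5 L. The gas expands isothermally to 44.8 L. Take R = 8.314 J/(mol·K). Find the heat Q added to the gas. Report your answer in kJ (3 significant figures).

Isothermal ⇒ ΔU = 0, so Q = W = nRT ln(V₂/V₁).
Q = (4.28)(8.314)(361) ln(44.8/20.5) = 12846 × 0.7818 = 10043 J.

Q ≈ 10.0 kJ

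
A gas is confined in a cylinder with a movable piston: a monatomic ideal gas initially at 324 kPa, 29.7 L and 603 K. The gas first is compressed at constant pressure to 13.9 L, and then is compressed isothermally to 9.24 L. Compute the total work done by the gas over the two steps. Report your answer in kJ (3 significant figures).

Step 1 (isobaric): W = PΔV = (324 kPa)(13.9 − 29.7 L) = -5119 J.
After step 1: P = 324 kPa, V = 13.9 L, T = 282.2 K.
Step 2 (isothermal): W = P₁V₁ ln(V₂/V₁) = (4504) ln(9.24/13.9) = -1839 J.
W_total = -5119 − 1839 = -6958 J.

W_total ≈ -6.96 kJ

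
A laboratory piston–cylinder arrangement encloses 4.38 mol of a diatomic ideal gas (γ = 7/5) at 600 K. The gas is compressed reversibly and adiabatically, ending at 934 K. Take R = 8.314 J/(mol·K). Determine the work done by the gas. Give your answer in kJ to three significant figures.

W ≈ -30.4 kJ

Adiabatic ⇒ Q = 0, so W_by = −ΔU = nCᵥ(T₁ − T₂).
Cᵥ = 5R/2 = 20.79 J/(mol·K).
W = (4.38)(20.79)(600 − 934) = -30407 J.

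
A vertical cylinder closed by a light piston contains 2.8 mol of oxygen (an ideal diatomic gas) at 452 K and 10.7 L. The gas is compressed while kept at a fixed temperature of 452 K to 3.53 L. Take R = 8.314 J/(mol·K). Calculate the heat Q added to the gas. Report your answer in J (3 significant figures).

Q ≈ -11700 J

Isothermal ⇒ ΔU = 0, so Q = W = nRT ln(V₂/V₁).
Q = (2.8)(8.314)(452) ln(3.53/10.7) = 10522 × -1.109 = -11669 J.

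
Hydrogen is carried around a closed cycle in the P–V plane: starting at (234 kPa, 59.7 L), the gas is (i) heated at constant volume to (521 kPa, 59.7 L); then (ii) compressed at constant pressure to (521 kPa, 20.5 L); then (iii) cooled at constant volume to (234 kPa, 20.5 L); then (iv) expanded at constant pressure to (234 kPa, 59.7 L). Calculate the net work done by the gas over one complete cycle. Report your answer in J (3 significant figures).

Constant-volume legs do no work.
W(ii) = (521)(20.5 − 59.7) = -20423 J; W(iv) = (234)(59.7 − 20.5) = 9173 J.
W_net = -20423 + 9173 = -11250 J (the counter-clockwise enclosed area).

W_net ≈ -11300 J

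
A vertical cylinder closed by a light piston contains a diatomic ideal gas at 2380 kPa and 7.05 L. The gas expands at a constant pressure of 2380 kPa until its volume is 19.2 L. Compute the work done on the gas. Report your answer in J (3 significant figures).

Isobaric: W = P ΔV.
W = (2380 kPa)(19.2 − 7.05 L) = (2380)(12.15) = 28917 J.
Work on gas = −W_by = -28917 J.

W ≈ -28900 J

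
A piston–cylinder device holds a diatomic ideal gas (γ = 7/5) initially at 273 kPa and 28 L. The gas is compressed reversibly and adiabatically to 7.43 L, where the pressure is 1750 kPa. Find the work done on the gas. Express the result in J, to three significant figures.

Adiabatic: W = (P₁V₁ − P₂V₂)/(γ − 1) with γ = 7/5.
P₁V₁ = 7644 J, P₂V₂ = 13002 J.
W = (7644 − 13002) / 0.4 = -13396 J.
Work on gas = −W_by = 13396 J.

W ≈ 13400 J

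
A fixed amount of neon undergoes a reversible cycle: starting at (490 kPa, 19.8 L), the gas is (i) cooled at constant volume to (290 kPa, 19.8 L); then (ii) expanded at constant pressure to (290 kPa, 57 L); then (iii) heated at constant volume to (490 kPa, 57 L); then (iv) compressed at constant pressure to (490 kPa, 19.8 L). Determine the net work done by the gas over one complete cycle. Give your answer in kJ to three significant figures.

Constant-volume legs do no work.
W(ii) = (290)(57 − 19.8) = 10788 J; W(iv) = (490)(19.8 − 57) = -18228 J.
W_net = 10788 − 18228 = -7440 J (the counter-clockwise enclosed area).

W_net ≈ -7.44 kJ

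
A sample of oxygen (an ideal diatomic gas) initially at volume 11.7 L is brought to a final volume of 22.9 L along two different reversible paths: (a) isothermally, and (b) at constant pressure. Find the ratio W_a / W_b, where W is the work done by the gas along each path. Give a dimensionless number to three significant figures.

Path (a) isothermal: W = P₁V₁ ln(V₂/V₁) → W_a/(P₁V₁) = 0.6715.
Path (b) isobaric: W = P₁(V₂ − V₁) → W_b/(P₁V₁) = 0.9573.
W_a / W_b = 0.6715 / 0.9573 = 0.7015.

W_a / W_b ≈ 0.702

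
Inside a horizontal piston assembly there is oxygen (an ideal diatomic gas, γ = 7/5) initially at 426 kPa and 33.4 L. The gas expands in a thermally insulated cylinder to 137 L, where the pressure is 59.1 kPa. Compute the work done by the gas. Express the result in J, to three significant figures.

W ≈ 15300 J

Adiabatic: W = (P₁V₁ − P₂V₂)/(γ − 1) with γ = 7/5.
P₁V₁ = 14228 J, P₂V₂ = 8097 J.
W = (14228 − 8097) / 0.4 = 15329 J.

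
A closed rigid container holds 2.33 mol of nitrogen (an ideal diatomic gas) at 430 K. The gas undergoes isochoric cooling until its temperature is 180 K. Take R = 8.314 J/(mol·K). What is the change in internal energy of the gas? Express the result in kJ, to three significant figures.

Constant volume ⇒ W = 0, so Q = ΔU = nCᵥΔT with Cᵥ = 5R/2 = 20.79 J/(mol·K).
ΔU = (2.33)(20.79)(180 − 430) = -12107 J.

ΔU ≈ -12.1 kJ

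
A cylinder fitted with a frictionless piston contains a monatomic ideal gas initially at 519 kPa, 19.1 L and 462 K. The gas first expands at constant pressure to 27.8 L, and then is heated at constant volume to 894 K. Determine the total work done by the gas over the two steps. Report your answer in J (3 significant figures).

W_total ≈ 4520 J

Step 1 (isobaric): W = PΔV = (519 kPa)(27.8 − 19.1 L) = 4515 J.
Step 2 (isochoric): W = 0 (constant volume).
W_total = 4515 + 0 = 4515 J.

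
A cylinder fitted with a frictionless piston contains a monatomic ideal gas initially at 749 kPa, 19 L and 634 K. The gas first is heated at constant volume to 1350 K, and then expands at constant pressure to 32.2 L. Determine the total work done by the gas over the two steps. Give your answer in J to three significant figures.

Step 1 (isochoric): W = 0 (constant volume).
After step 1: P = 1595 kPa (V unchanged).
Step 2 (isobaric): W = PΔV = (1595 kPa)(32.2 − 19 L) = 21052 J.
W_total = 0 + 21052 = 21052 J.

W_total ≈ 21100 J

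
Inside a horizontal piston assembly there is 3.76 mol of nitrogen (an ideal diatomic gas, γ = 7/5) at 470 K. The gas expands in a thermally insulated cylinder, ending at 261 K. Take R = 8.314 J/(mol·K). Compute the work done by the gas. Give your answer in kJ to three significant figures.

W ≈ 16.3 kJ

Adiabatic ⇒ Q = 0, so W_by = −ΔU = nCᵥ(T₁ − T₂).
Cᵥ = 5R/2 = 20.79 J/(mol·K).
W = (3.76)(20.79)(470 − 261) = 16334 J.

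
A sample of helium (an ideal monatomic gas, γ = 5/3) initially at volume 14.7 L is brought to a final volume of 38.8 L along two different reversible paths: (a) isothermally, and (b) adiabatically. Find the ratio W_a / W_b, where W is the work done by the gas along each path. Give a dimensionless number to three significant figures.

W_a / W_b ≈ 1.36

Path (a) isothermal: W = P₁V₁ ln(V₂/V₁) → W_a/(P₁V₁) = 0.9706.
Path (b) adiabatic: W = P₁V₁(1 − (V₁/V₂)^(γ−1))/(γ−1) → W_b/(P₁V₁) = 0.7146.
W_a / W_b = 0.9706 / 0.7146 = 1.358.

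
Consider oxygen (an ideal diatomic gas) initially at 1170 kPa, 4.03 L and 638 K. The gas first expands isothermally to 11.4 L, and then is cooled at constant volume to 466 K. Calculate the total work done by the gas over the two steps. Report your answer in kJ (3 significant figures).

W_total ≈ 4.90 kJ

Step 1 (isothermal): W = P₁V₁ ln(V₂/V₁) = (4715) ln(11.4/4.03) = 4903 J.
Step 2 (isochoric): W = 0 (constant volume).
W_total = 4903 + 0 = 4903 J.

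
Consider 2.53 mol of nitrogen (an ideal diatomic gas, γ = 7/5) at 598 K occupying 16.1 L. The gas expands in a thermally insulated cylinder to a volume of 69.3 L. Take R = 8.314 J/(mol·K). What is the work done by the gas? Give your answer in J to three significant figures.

Adiabatic: TV^(γ−1) = const with γ = 7/5.
T₂ = T₁ (V₁/V₂)^(γ−1) = 598 × (16.1/69.3)^0.4 = 598 × 0.5577 = 333.5 K.
W_by = nCᵥ(T₁ − T₂) = (2.53)(20.79)(598 − 333.5) = 13907 J.

W ≈ 13900 J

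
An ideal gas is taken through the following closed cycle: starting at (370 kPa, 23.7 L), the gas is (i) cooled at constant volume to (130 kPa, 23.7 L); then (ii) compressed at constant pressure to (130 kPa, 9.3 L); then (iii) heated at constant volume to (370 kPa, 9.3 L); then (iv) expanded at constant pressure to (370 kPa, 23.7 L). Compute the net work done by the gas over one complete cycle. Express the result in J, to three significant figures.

Constant-volume legs do no work.
W(ii) = (130)(9.3 − 23.7) = -1872 J; W(iv) = (370)(23.7 − 9.3) = 5328 J.
W_net = -1872 + 5328 = 3456 J (the clockwise enclosed area).

W_net ≈ 3460 J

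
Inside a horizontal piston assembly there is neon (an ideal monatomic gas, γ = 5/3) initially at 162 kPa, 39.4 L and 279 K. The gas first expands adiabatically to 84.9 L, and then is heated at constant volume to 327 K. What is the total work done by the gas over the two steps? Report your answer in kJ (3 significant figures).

W_total ≈ 3.84 kJ

Step 1 (adiabatic): W = (P₁V₁ − P₂V₂)/(γ−1) = (6383 − 3826)/0.667 = 3835 J.
Step 2 (isochoric): W = 0 (constant volume).
W_total = 3835 + 0 = 3835 J.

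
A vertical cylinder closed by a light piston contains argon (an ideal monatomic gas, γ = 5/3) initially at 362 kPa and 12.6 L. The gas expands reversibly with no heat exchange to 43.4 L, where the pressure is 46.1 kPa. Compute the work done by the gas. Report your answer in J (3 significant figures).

W ≈ 3840 J

Adiabatic: W = (P₁V₁ − P₂V₂)/(γ − 1) with γ = 5/3.
P₁V₁ = 4561 J, P₂V₂ = 2001 J.
W = (4561 − 2001) / 0.6667 = 3841 J.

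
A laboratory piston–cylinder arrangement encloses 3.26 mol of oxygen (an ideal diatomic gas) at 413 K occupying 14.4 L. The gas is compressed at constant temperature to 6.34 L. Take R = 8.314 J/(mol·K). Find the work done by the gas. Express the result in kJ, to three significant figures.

Isothermal: W = nRT ln(V₂/V₁).
W = (3.26)(8.314)(413) × ln(6.34/14.4)
  = 11194 × -0.8203
W_by_gas = -9183 J.

W ≈ -9.18 kJ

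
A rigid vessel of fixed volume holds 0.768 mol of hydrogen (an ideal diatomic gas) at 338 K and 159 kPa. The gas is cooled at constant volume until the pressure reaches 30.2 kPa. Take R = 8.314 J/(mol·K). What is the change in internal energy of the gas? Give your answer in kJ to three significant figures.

Constant volume ⇒ W = 0, so Q = ΔU = nCᵥΔT with Cᵥ = 5R/2 = 20.79 J/(mol·K).
At constant V, T₂/T₁ = P₂/P₁ ⇒ ΔT = T₁(P₂/P₁ − 1) = 338·(30.2/159 − 1) = -273.8 K.
ΔU = (0.768)(20.79)(-273.8) = -4371 J.

ΔU ≈ -4.37 kJ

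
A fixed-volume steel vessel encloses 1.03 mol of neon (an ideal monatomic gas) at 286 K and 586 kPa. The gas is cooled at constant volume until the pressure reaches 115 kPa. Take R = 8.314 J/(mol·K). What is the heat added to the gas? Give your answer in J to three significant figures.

Constant volume ⇒ W = 0, so Q = ΔU = nCᵥΔT with Cᵥ = 3R/2 = 12.47 J/(mol·K).
At constant V, T₂/T₁ = P₂/P₁ ⇒ ΔT = T₁(P₂/P₁ − 1) = 286·(115/586 − 1) = -229.9 K.
ΔU = (1.03)(12.47)(-229.9) = -2953 J.

Q ≈ -2950 J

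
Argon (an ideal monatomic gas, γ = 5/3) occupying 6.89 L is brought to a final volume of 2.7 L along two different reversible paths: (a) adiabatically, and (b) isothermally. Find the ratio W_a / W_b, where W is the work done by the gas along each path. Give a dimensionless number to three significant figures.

Path (a) adiabatic: W = P₁V₁(1 − (V₁/V₂)^(γ−1))/(γ−1) → W_a/(P₁V₁) = -1.301.
Path (b) isothermal: W = P₁V₁ ln(V₂/V₁) → W_b/(P₁V₁) = -0.9368.
W_a / W_b = -1.301 / -0.9368 = 1.389.

W_a / W_b ≈ 1.39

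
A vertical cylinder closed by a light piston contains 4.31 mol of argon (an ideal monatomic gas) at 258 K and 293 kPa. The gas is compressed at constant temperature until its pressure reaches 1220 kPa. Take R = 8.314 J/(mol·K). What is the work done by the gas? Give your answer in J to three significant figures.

Isothermal process: W = nRT ln(V₂/V₁) = nRT ln(P₁/P₂).
W = (4.31)(8.314)(258) × ln(293/1220)
  = 9245 × ln(0.2402) = 9245 × -1.426
W_by_gas = -13187 J.

W ≈ -13200 J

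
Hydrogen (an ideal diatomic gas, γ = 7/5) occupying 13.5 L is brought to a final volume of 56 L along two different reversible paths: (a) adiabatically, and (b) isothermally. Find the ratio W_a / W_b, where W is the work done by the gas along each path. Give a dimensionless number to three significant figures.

Path (a) adiabatic: W = P₁V₁(1 − (V₁/V₂)^(γ−1))/(γ−1) → W_a/(P₁V₁) = 1.085.
Path (b) isothermal: W = P₁V₁ ln(V₂/V₁) → W_b/(P₁V₁) = 1.423.
W_a / W_b = 1.085 / 1.423 = 0.7626.

W_a / W_b ≈ 0.763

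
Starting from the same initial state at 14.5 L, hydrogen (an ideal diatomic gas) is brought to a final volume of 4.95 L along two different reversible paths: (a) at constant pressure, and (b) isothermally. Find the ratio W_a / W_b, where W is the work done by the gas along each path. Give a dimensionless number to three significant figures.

Path (a) isobaric: W = P₁(V₂ − V₁) → W_a/(P₁V₁) = -0.6586.
Path (b) isothermal: W = P₁V₁ ln(V₂/V₁) → W_b/(P₁V₁) = -1.075.
W_a / W_b = -0.6586 / -1.075 = 0.6128.

W_a / W_b ≈ 0.613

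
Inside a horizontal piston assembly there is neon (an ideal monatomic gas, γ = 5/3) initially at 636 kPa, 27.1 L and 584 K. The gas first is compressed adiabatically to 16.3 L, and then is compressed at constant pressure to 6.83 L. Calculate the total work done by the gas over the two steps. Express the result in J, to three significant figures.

Step 1 (adiabatic): W = (P₁V₁ − P₂V₂)/(γ−1) = (17236 − 24189)/0.667 = -10430 J.
After step 1: P = 1484 kPa, V = 16.3 L, T = 819.6 K.
Step 2 (isobaric): W = PΔV = (1484 kPa)(6.83 − 16.3 L) = -14053 J.
W_total = -10430 − 14053 = -24483 J.

W_total ≈ -24500 J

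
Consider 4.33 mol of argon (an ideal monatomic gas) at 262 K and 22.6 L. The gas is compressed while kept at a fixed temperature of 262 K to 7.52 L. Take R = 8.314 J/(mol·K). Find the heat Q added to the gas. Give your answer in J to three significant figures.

Isothermal ⇒ ΔU = 0, so Q = W = nRT ln(V₂/V₁).
Q = (4.33)(8.314)(262) ln(7.52/22.6) = 9432 × -1.1 = -10379 J.

Q ≈ -10400 J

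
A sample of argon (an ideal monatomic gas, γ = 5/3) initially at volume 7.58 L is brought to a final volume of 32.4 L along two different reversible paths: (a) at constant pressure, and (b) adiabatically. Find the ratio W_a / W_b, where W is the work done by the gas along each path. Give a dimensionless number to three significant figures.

Path (a) isobaric: W = P₁(V₂ − V₁) → W_a/(P₁V₁) = 3.274.
Path (b) adiabatic: W = P₁V₁(1 − (V₁/V₂)^(γ−1))/(γ−1) → W_b/(P₁V₁) = 0.9305.
W_a / W_b = 3.274 / 0.9305 = 3.519.

W_a / W_b ≈ 3.52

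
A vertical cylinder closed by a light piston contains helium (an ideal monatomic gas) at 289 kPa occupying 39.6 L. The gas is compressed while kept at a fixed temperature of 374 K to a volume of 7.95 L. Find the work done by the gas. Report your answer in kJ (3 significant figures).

W ≈ -18.4 kJ

Isothermal: W = nRT ln(V₂/V₁) = P₁V₁ ln(V₂/V₁).
P₁V₁ = (289 kPa)(39.6 L) = 11444 J.
W = 11444 × ln(7.95/39.6) = 11444 × -1.606
W_by_gas = -18376 J.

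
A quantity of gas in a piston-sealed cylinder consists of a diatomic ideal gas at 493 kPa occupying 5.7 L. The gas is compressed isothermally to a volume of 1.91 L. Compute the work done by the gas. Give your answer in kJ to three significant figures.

W ≈ -3.07 kJ

Isothermal: W = nRT ln(V₂/V₁) = P₁V₁ ln(V₂/V₁).
P₁V₁ = (493 kPa)(5.7 L) = 2810 J.
W = 2810 × ln(1.91/5.7) = 2810 × -1.093
W_by_gas = -3072 J.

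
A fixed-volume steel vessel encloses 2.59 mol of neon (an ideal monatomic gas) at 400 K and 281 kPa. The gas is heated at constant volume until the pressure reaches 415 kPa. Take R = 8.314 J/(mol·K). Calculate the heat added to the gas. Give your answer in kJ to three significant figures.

Constant volume ⇒ W = 0, so Q = ΔU = nCᵥΔT with Cᵥ = 3R/2 = 12.47 J/(mol·K).
At constant V, T₂/T₁ = P₂/P₁ ⇒ ΔT = T₁(P₂/P₁ − 1) = 400·(415/281 − 1) = 190.7 K.
ΔU = (2.59)(12.47)(190.7) = 6161 J.

Q ≈ 6.16 kJ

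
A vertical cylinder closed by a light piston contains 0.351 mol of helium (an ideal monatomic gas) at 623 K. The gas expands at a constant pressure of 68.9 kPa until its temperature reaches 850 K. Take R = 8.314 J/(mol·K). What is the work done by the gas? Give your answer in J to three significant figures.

W ≈ 662 J

Isobaric: W = P ΔV = nR ΔT.
W = (0.351)(8.314)(850 − 623) = 662.4 J.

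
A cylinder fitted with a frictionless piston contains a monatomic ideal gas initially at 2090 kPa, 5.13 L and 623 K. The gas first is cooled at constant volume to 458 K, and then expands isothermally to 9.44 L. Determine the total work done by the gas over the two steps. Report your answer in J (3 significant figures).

W_total ≈ 4810 J

Step 1 (isochoric): W = 0 (constant volume).
After step 1: P = 1536 kPa (V unchanged).
Step 2 (isothermal): W = P₁V₁ ln(V₂/V₁) = (7882) ln(9.44/5.13) = 4807 J.
W_total = 0 + 4807 = 4807 J.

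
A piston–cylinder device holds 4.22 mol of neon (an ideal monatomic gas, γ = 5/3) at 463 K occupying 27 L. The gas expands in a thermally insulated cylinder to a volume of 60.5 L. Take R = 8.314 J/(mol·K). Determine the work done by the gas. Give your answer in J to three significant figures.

Adiabatic: TV^(γ−1) = const with γ = 5/3.
T₂ = T₁ (V₁/V₂)^(γ−1) = 463 × (27/60.5)^0.667 = 463 × 0.584 = 270.4 K.
W_by = nCᵥ(T₁ − T₂) = (4.22)(12.47)(463 − 270.4) = 10137 J.

W ≈ 10100 J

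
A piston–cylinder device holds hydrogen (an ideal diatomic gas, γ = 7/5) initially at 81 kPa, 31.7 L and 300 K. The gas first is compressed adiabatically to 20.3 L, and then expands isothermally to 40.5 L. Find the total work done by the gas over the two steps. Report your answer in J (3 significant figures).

W_total ≈ 867 J

Step 1 (adiabatic): W = (P₁V₁ − P₂V₂)/(γ−1) = (2568 − 3069)/0.4 = -1253 J.
After step 1: P = 151.2 kPa, V = 20.3 L, T = 358.5 K.
Step 2 (isothermal): W = P₁V₁ ln(V₂/V₁) = (3069) ln(40.5/20.3) = 2120 J.
W_total = -1253 + 2120 = 866.8 J.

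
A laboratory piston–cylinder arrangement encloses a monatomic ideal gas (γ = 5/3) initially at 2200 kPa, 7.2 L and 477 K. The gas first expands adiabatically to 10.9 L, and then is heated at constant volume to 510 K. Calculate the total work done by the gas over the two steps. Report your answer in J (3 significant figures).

W_total ≈ 5740 J

Step 1 (adiabatic): W = (P₁V₁ − P₂V₂)/(γ−1) = (15840 − 12014)/0.667 = 5739 J.
Step 2 (isochoric): W = 0 (constant volume).
W_total = 5739 + 0 = 5739 J.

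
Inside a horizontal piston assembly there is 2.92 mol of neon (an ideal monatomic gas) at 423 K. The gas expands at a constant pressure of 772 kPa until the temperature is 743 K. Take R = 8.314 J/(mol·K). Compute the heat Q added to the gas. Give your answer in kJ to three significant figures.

Isobaric: W = nRΔT = (2.92)(8.314)(320) = 7769 J.
ΔU = nCᵥΔT with Cᵥ = 3R/2: ΔU = (2.92)(12.47)(320) = 11653 J.
Q = ΔU + W = 11653 + 7769 = 19422 J.

Q ≈ 19.4 kJ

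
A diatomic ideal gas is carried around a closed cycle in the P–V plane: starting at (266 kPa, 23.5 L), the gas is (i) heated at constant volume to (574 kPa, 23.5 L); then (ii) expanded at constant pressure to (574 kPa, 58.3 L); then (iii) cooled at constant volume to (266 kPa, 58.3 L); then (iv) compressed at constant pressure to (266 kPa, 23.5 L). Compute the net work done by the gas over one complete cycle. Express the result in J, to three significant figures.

W_net ≈ 10700 J

Constant-volume legs do no work.
W(ii) = (574)(58.3 − 23.5) = 19975 J; W(iv) = (266)(23.5 − 58.3) = -9257 J.
W_net = 19975 − 9257 = 10718 J (the clockwise enclosed area).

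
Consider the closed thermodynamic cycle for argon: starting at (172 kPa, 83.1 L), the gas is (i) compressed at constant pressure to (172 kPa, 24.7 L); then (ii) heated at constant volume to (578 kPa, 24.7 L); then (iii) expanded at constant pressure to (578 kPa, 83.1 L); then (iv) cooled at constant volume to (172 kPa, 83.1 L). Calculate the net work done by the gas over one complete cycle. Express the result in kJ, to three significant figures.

Constant-volume legs do no work.
W(i) = (172)(24.7 − 83.1) = -10045 J; W(iii) = (578)(83.1 − 24.7) = 33755 J.
W_net = -10045 + 33755 = 23710 J (the clockwise enclosed area).

W_net ≈ 23.7 kJ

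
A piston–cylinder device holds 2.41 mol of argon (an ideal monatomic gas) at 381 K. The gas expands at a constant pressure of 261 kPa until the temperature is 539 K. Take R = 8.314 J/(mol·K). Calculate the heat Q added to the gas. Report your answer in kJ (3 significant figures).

Q ≈ 7.91 kJ

Isobaric: W = nRΔT = (2.41)(8.314)(158) = 3166 J.
ΔU = nCᵥΔT with Cᵥ = 3R/2: ΔU = (2.41)(12.47)(158) = 4749 J.
Q = ΔU + W = 4749 + 3166 = 7915 J.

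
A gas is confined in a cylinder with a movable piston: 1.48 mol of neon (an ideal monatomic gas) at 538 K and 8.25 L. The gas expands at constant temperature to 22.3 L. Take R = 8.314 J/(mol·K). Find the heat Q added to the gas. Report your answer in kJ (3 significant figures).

Isothermal ⇒ ΔU = 0, so Q = W = nRT ln(V₂/V₁).
Q = (1.48)(8.314)(538) ln(22.3/8.25) = 6620 × 0.9944 = 6583 J.

Q ≈ 6.58 kJ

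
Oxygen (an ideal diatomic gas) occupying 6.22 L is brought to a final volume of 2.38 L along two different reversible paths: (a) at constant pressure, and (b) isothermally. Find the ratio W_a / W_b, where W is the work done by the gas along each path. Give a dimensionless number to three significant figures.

W_a / W_b ≈ 0.643

Path (a) isobaric: W = P₁(V₂ − V₁) → W_a/(P₁V₁) = -0.6174.
Path (b) isothermal: W = P₁V₁ ln(V₂/V₁) → W_b/(P₁V₁) = -0.9607.
W_a / W_b = -0.6174 / -0.9607 = 0.6426.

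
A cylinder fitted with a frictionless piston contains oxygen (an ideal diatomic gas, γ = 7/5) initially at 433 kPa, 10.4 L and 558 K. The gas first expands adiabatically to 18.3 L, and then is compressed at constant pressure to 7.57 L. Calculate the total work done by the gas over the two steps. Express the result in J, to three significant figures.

W_total ≈ 171 J

Step 1 (adiabatic): W = (P₁V₁ − P₂V₂)/(γ−1) = (4503 − 3592)/0.4 = 2278 J.
After step 1: P = 196.3 kPa, V = 18.3 L, T = 445.1 K.
Step 2 (isobaric): W = PΔV = (196.3 kPa)(7.57 − 18.3 L) = -2106 J.
W_total = 2278 − 2106 = 171.4 J.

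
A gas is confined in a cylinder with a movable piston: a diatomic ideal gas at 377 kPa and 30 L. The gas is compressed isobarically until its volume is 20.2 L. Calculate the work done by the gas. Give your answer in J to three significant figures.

W ≈ -3690 J

Isobaric: W = P ΔV.
W = (377 kPa)(20.2 − 30 L) = (377)(-9.8) = -3695 J.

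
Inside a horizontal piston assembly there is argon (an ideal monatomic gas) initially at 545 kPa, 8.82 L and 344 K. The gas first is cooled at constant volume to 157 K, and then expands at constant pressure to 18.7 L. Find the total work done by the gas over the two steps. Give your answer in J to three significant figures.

W_total ≈ 2460 J

Step 1 (isochoric): W = 0 (constant volume).
After step 1: P = 248.7 kPa (V unchanged).
Step 2 (isobaric): W = PΔV = (248.7 kPa)(18.7 − 8.82 L) = 2458 J.
W_total = 0 + 2458 = 2458 J.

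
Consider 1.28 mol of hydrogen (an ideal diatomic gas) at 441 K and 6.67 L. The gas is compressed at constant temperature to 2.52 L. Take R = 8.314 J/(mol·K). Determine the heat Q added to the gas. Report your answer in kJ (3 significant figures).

Isothermal ⇒ ΔU = 0, so Q = W = nRT ln(V₂/V₁).
Q = (1.28)(8.314)(441) ln(2.52/6.67) = 4693 × -0.9734 = -4568 J.

Q ≈ -4.57 kJ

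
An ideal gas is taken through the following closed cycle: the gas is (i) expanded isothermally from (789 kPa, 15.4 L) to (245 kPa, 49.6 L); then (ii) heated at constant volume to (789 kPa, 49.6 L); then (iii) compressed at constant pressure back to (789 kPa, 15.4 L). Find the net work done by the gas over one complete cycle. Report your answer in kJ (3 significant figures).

Leg (i): W = PᵢVᵢ ln(V_f/Vᵢ) = (12151) ln(49.6/15.4) = 14212 J.
Leg (ii): W = 0.
Leg (iii): W = PΔV = (789)(15.4 − 49.6) = -26984 J.
W_net = 14212 − 26984 = -12772 J.

W_net ≈ -12.8 kJ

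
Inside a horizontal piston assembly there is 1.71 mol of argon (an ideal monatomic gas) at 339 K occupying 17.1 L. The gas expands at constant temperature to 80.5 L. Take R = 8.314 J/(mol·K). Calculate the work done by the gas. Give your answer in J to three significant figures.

W ≈ 7470 J

Isothermal: W = nRT ln(V₂/V₁).
W = (1.71)(8.314)(339) × ln(80.5/17.1)
  = 4820 × 1.549
W_by_gas = 7466 J.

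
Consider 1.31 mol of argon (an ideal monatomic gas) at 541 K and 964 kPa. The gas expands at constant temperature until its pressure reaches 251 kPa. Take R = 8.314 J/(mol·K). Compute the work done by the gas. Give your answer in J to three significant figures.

W ≈ 7930 J

Isothermal process: W = nRT ln(V₂/V₁) = nRT ln(P₁/P₂).
W = (1.31)(8.314)(541) × ln(964/251)
  = 5892 × ln(3.841) = 5892 × 1.346
W_by_gas = 7929 J.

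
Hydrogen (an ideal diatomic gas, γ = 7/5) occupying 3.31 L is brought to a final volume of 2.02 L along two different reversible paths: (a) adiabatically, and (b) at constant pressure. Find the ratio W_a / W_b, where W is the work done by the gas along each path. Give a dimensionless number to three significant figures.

W_a / W_b ≈ 1.40

Path (a) adiabatic: W = P₁V₁(1 − (V₁/V₂)^(γ−1))/(γ−1) → W_a/(P₁V₁) = -0.546.
Path (b) isobaric: W = P₁(V₂ − V₁) → W_b/(P₁V₁) = -0.3897.
W_a / W_b = -0.546 / -0.3897 = 1.401.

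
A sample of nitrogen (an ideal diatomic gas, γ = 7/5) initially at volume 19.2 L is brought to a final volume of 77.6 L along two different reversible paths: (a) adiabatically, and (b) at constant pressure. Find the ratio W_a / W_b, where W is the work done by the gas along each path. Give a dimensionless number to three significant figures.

Path (a) adiabatic: W = P₁V₁(1 − (V₁/V₂)^(γ−1))/(γ−1) → W_a/(P₁V₁) = 1.07.
Path (b) isobaric: W = P₁(V₂ − V₁) → W_b/(P₁V₁) = 3.042.
W_a / W_b = 1.07 / 3.042 = 0.3518.

W_a / W_b ≈ 0.352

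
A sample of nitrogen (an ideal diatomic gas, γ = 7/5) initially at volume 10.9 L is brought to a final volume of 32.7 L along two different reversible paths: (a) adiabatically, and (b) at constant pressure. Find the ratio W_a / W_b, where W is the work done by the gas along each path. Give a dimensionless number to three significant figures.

Path (a) adiabatic: W = P₁V₁(1 − (V₁/V₂)^(γ−1))/(γ−1) → W_a/(P₁V₁) = 0.889.
Path (b) isobaric: W = P₁(V₂ − V₁) → W_b/(P₁V₁) = 2.
W_a / W_b = 0.889 / 2 = 0.4445.

W_a / W_b ≈ 0.445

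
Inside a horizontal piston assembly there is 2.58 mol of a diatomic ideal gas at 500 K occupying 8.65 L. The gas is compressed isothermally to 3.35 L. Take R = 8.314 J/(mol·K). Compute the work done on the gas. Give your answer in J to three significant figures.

W ≈ 10200 J

Isothermal: W = nRT ln(V₂/V₁).
W = (2.58)(8.314)(500) × ln(3.35/8.65)
  = 10725 × -0.9486
W_by_gas = -10174 J; work on gas = −W_by = 10174 J.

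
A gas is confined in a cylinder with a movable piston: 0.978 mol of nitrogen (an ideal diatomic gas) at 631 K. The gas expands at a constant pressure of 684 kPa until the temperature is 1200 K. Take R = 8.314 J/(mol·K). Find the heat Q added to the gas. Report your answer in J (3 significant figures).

Q ≈ 16200 J

Isobaric: W = nRΔT = (0.978)(8.314)(569) = 4627 J.
ΔU = nCᵥΔT with Cᵥ = 5R/2: ΔU = (0.978)(20.79)(569) = 11566 J.
Q = ΔU + W = 11566 + 4627 = 16193 J.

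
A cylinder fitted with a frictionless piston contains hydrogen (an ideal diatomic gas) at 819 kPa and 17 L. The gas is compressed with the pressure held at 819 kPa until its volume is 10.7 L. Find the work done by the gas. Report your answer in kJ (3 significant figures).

Isobaric: W = P ΔV.
W = (819 kPa)(10.7 − 17 L) = (819)(-6.3) = -5160 J.

W ≈ -5.16 kJ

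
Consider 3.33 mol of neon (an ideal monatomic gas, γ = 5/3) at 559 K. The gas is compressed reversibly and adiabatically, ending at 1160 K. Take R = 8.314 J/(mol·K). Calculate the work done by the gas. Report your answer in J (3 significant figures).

W ≈ -25000 J

Adiabatic ⇒ Q = 0, so W_by = −ΔU = nCᵥ(T₁ − T₂).
Cᵥ = 3R/2 = 12.47 J/(mol·K).
W = (3.33)(12.47)(559 − 1160) = -24959 J.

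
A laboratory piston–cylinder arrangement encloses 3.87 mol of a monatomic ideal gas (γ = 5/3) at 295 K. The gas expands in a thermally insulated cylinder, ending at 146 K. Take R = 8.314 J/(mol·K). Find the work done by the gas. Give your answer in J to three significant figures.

W ≈ 7190 J

Adiabatic ⇒ Q = 0, so W_by = −ΔU = nCᵥ(T₁ − T₂).
Cᵥ = 3R/2 = 12.47 J/(mol·K).
W = (3.87)(12.47)(295 − 146) = 7191 J.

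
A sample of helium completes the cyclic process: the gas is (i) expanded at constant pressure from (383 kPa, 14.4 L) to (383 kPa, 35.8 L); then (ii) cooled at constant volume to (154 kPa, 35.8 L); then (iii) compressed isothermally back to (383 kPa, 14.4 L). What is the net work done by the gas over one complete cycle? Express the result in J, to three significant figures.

W_net ≈ 3180 J

Leg (i): W = PΔV = (383)(35.8 − 14.4) = 8196 J.
Leg (ii): W = 0.
Leg (iii): W = PᵢVᵢ ln(V_f/Vᵢ) = (5513) ln(14.4/35.8) = -5021 J.
W_net = 8196 − 5021 = 3175 J.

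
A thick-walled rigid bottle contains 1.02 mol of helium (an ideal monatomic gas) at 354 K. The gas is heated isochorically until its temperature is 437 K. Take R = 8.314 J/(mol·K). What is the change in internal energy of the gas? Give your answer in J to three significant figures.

ΔU ≈ 1060 J

Constant volume ⇒ W = 0, so Q = ΔU = nCᵥΔT with Cᵥ = 3R/2 = 12.47 J/(mol·K).
ΔU = (1.02)(12.47)(437 − 354) = 1056 J.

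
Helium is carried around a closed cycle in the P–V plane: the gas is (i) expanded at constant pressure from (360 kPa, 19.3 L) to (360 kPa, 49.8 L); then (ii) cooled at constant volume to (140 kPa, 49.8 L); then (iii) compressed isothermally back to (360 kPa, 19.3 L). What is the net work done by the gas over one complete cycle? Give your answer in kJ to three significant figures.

Leg (i): W = PΔV = (360)(49.8 − 19.3) = 10980 J.
Leg (ii): W = 0.
Leg (iii): W = PᵢVᵢ ln(V_f/Vᵢ) = (6972) ln(19.3/49.8) = -6609 J.
W_net = 10980 − 6609 = 4371 J.

W_net ≈ 4.37 kJ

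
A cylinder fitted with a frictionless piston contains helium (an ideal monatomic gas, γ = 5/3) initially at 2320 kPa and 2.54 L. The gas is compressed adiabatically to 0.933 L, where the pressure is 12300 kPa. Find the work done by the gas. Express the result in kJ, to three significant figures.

Adiabatic: W = (P₁V₁ − P₂V₂)/(γ − 1) with γ = 5/3.
P₁V₁ = 5893 J, P₂V₂ = 11476 J.
W = (5893 − 11476) / 0.6667 = -8375 J.

W ≈ -8.37 kJ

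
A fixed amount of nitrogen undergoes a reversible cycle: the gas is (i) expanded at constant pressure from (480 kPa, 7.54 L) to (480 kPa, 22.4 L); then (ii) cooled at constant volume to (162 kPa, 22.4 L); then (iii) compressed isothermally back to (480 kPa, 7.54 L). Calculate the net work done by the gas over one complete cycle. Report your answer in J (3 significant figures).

Leg (i): W = PΔV = (480)(22.4 − 7.54) = 7133 J.
Leg (ii): W = 0.
Leg (iii): W = PᵢVᵢ ln(V_f/Vᵢ) = (3629) ln(7.54/22.4) = -3951 J.
W_net = 7133 − 3951 = 3182 J.

W_net ≈ 3180 J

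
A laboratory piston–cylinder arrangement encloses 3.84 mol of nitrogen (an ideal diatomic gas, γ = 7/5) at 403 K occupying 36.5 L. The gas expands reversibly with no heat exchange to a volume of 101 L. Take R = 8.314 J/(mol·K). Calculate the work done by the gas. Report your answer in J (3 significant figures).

Adiabatic: TV^(γ−1) = const with γ = 7/5.
T₂ = T₁ (V₁/V₂)^(γ−1) = 403 × (36.5/101)^0.4 = 403 × 0.6656 = 268.2 K.
W_by = nCᵥ(T₁ − T₂) = (3.84)(20.79)(403 − 268.2) = 10757 J.

W ≈ 10800 J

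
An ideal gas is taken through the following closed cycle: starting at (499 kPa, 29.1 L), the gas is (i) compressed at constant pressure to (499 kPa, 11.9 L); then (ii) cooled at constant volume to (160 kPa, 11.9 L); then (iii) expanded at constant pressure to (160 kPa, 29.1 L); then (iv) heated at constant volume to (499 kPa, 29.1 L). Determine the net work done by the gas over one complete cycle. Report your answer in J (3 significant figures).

Constant-volume legs do no work.
W(i) = (499)(11.9 − 29.1) = -8583 J; W(iii) = (160)(29.1 − 11.9) = 2752 J.
W_net = -8583 + 2752 = -5831 J (the counter-clockwise enclosed area).

W_net ≈ -5830 J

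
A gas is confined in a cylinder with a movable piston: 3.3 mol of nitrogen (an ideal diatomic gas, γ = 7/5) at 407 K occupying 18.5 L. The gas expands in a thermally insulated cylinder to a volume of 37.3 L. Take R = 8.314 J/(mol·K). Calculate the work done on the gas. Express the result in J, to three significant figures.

Adiabatic: TV^(γ−1) = const with γ = 7/5.
T₂ = T₁ (V₁/V₂)^(γ−1) = 407 × (18.5/37.3)^0.4 = 407 × 0.7554 = 307.5 K.
W_by = nCᵥ(T₁ − T₂) = (3.3)(20.79)(407 − 307.5) = 6828 J.
Work on gas = −W_by = -6828 J.

W ≈ -6830 J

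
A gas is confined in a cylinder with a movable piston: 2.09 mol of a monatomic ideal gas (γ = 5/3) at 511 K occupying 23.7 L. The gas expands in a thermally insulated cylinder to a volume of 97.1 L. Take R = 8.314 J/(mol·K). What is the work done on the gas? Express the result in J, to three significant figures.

W ≈ -8120 J

Adiabatic: TV^(γ−1) = const with γ = 5/3.
T₂ = T₁ (V₁/V₂)^(γ−1) = 511 × (23.7/97.1)^0.667 = 511 × 0.3906 = 199.6 K.
W_by = nCᵥ(T₁ − T₂) = (2.09)(12.47)(511 − 199.6) = 8117 J.
Work on gas = −W_by = -8117 J.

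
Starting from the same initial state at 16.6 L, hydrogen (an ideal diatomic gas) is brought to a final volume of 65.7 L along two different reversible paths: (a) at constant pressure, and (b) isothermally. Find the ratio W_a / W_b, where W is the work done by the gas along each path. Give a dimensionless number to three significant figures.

W_a / W_b ≈ 2.15

Path (a) isobaric: W = P₁(V₂ − V₁) → W_a/(P₁V₁) = 2.958.
Path (b) isothermal: W = P₁V₁ ln(V₂/V₁) → W_b/(P₁V₁) = 1.376.
W_a / W_b = 2.958 / 1.376 = 2.15.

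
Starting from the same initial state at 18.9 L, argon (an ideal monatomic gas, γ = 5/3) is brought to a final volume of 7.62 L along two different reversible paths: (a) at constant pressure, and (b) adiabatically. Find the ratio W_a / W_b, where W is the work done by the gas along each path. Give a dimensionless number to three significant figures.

W_a / W_b ≈ 0.478

Path (a) isobaric: W = P₁(V₂ − V₁) → W_a/(P₁V₁) = -0.5968.
Path (b) adiabatic: W = P₁V₁(1 − (V₁/V₂)^(γ−1))/(γ−1) → W_b/(P₁V₁) = -1.249.
W_a / W_b = -0.5968 / -1.249 = 0.478.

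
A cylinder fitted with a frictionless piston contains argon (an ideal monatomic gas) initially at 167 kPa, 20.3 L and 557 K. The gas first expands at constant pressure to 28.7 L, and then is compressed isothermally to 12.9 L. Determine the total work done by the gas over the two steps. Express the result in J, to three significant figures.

W_total ≈ -2430 J

Step 1 (isobaric): W = PΔV = (167 kPa)(28.7 − 20.3 L) = 1403 J.
After step 1: P = 167 kPa, V = 28.7 L, T = 787.5 K.
Step 2 (isothermal): W = P₁V₁ ln(V₂/V₁) = (4793) ln(12.9/28.7) = -3833 J.
W_total = 1403 − 3833 = -2430 J.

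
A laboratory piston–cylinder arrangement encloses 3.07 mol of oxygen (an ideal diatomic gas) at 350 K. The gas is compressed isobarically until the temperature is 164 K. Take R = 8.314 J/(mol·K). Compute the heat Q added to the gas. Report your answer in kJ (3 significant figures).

Isobaric: W = nRΔT = (3.07)(8.314)(-186) = -4747 J.
ΔU = nCᵥΔT with Cᵥ = 5R/2: ΔU = (3.07)(20.79)(-186) = -11869 J.
Q = ΔU + W = -11869 − 4747 = -16616 J.

Q ≈ -16.6 kJ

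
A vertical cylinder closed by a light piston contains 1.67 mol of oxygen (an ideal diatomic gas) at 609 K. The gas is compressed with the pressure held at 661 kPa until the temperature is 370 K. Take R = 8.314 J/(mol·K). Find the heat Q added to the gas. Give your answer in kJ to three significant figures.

Isobaric: W = nRΔT = (1.67)(8.314)(-239) = -3318 J.
ΔU = nCᵥΔT with Cᵥ = 5R/2: ΔU = (1.67)(20.79)(-239) = -8296 J.
Q = ΔU + W = -8296 − 3318 = -11614 J.

Q ≈ -11.6 kJ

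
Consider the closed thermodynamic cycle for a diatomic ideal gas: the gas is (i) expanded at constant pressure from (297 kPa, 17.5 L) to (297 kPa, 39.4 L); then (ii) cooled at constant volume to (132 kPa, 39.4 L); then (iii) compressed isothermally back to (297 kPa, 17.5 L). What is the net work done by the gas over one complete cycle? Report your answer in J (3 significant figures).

W_net ≈ 2280 J

Leg (i): W = PΔV = (297)(39.4 − 17.5) = 6504 J.
Leg (ii): W = 0.
Leg (iii): W = PᵢVᵢ ln(V_f/Vᵢ) = (5201) ln(17.5/39.4) = -4221 J.
W_net = 6504 − 4221 = 2284 J.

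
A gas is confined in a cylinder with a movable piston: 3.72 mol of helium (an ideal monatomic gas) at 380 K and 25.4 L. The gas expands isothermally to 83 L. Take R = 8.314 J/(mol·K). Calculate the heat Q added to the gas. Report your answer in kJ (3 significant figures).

Isothermal ⇒ ΔU = 0, so Q = W = nRT ln(V₂/V₁).
Q = (3.72)(8.314)(380) ln(83/25.4) = 11753 × 1.184 = 13916 J.

Q ≈ 13.9 kJ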